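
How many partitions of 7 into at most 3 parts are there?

8

The partitions of 7 that satisfy the conditions:
7
1+6
2+5
1+1+5
3+4
1+2+4
1+3+3
2+2+3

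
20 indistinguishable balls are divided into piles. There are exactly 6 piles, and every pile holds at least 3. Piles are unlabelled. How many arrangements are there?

2

They are:
5 + 3 + 3 + 3 + 3 + 3
4 + 4 + 3 + 3 + 3 + 3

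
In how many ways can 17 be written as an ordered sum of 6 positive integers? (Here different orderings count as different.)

By stars and bars with positive parts, the count is C(16,5) = 4368.

4368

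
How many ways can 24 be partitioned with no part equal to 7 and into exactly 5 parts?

125

Enumerating by decreasing first part gives 125 partitions in all.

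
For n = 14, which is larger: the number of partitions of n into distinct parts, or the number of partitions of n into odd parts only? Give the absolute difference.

0

Partitions of 14 into distinct parts: 22.
Partitions of 14 into odd parts only: 22.
|22 − 22| = 0.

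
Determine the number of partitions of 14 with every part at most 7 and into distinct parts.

8

Listing the qualifying partitions of 14:
7+6+1
7+5+2
7+4+3
7+4+2+1
6+5+3
6+5+2+1
6+4+3+1
5+4+3+2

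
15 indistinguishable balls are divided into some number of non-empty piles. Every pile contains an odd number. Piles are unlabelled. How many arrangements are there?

There are too many to list fully; the first 12 (by largest part) are:
15
13,1,1
11,3,1
11,1,1,1,1
9,5,1
9,3,3
9,3,1,1,1
9,1,1,1,1,1,1
7,7,1
7,5,3
7,5,1,1,1
7,3,3,1,1
…and 15 more, for 27 total.

27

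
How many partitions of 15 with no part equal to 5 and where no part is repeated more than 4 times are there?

A full systematic count gives 93.

93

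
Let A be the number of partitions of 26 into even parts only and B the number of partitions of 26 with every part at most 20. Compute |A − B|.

2316

Partitions of 26 into even parts only: 101.
Partitions of 26 with every part at most 20: 2417.
|101 − 2417| = 2316.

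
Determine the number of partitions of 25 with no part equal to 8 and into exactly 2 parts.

The partitions of 25 that satisfy the conditions:
24, 1
23, 2
22, 3
21, 4
20, 5
19, 6
18, 7
16, 9
15, 10
14, 11
13, 12

11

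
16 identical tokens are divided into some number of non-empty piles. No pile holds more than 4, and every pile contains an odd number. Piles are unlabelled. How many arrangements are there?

They are:
1, 3, 3, 3, 3, 3
1, 1, 1, 1, 3, 3, 3, 3
1, 1, 1, 1, 1, 1, 1, 3, 3, 3
1, 1, 1, 1, 1, 1, 1, 1, 1, 1, 3, 3
1, 1, 1, 1, 1, 1, 1, 1, 1, 1, 1, 1, 1, 3
1, 1, 1, 1, 1, 1, 1, 1, 1, 1, 1, 1, 1, 1, 1, 1
Counting gives 6.

6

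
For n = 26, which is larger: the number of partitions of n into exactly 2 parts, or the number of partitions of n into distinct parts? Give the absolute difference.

Partitions of 26 into exactly 2 parts: 13.
Partitions of 26 into distinct parts: 165.
|13 − 165| = 152.

152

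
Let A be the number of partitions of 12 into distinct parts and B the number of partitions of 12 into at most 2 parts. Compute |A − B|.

8

Partitions of 12 into distinct parts: 15.
Partitions of 12 into at most 2 parts: 7.
|15 − 7| = 8.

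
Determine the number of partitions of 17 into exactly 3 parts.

Listing the qualifying partitions of 17:
15+1+1
14+2+1
13+3+1
13+2+2
12+4+1
12+3+2
11+5+1
11+4+2
11+3+3
10+6+1
10+5+2
10+4+3
9+7+1
9+6+2
9+5+3
9+4+4
8+8+1
8+7+2
8+6+3
8+5+4
7+7+3
7+6+4
7+5+5
6+6+5
That's 24 in total.

24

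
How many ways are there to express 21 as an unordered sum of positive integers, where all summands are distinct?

76

A full systematic count gives 76.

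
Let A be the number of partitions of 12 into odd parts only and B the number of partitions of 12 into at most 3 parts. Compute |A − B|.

4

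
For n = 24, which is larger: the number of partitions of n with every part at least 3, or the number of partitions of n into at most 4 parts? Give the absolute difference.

Partitions of 24 with every part at least 3: 110.
Partitions of 24 into at most 4 parts: 169.
|110 − 169| = 59.

59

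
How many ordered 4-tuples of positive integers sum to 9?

56

Place 3 bars in the 8 internal gaps of a row of 9 dots: C(8,3) = 56.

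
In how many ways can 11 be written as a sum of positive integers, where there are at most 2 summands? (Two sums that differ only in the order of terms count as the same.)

6

Enumerating:
11
10+1
9+2
8+3
7+4
6+5
That's 6 in total.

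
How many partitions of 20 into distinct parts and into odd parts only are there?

7

Enumerating:
1, 19
3, 17
5, 15
7, 13
9, 11
1, 3, 5, 11
1, 3, 7, 9
Counting gives 7.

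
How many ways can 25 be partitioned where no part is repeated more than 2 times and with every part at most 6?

31

There are too many to list fully; the first 12 (by largest part) are:
6,6,5,5,3
6,6,5,5,2,1
6,6,5,4,4
6,6,5,4,3,1
6,6,5,4,2,2
6,6,5,4,2,1,1
6,6,5,3,3,2
6,6,5,3,3,1,1
6,6,5,3,2,2,1
6,6,4,4,3,2
6,6,4,4,3,1,1
6,6,4,4,2,2,1
…and 19 more, for 31 total.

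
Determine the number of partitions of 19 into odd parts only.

54

There are too many to list fully; the first 12 (by largest part) are:
19
17,1,1
15,3,1
15,1,1,1,1
13,5,1
13,3,3
13,3,1,1,1
13,1,1,1,1,1,1
11,7,1
11,5,3
11,5,1,1,1
11,3,3,1,1
…and 42 more, for 54 total.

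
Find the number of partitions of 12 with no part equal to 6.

There are too many to list fully; the first 12 (by largest part) are:
12
11+1
10+2
10+1+1
9+3
9+2+1
9+1+1+1
8+4
8+3+1
8+2+2
8+2+1+1
8+1+1+1+1
…and 54 more, for 66 total.

66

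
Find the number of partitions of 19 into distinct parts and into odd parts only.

The partitions of 19 that satisfy the conditions:
19
15 + 3 + 1
13 + 5 + 1
11 + 7 + 1
11 + 5 + 3
9 + 7 + 3

6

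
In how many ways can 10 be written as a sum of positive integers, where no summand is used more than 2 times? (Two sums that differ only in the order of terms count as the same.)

22

Enumerating:
10
9+1
8+2
8+1+1
7+3
7+2+1
6+4
6+3+1
6+2+2
6+2+1+1
5+5
5+4+1
5+3+2
5+3+1+1
5+2+2+1
4+4+2
4+4+1+1
4+3+3
4+3+2+1
4+2+2+1+1
3+3+2+2
3+3+2+1+1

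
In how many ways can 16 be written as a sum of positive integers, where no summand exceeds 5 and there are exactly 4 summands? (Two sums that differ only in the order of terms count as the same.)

5

They are:
1, 5, 5, 5
2, 4, 5, 5
3, 3, 5, 5
3, 4, 4, 5
4, 4, 4, 4
That's 5 in total.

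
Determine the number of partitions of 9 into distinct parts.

8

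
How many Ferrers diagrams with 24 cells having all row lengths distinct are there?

122

Enumerating by decreasing first part gives 122 partitions in all.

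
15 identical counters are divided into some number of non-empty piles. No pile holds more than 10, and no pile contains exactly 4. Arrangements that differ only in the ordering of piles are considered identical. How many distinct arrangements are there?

Enumerating by decreasing first part gives 109 partitions in all.

109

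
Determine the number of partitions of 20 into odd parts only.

64

There are too many to list fully; the first 12 (by largest part) are:
19+1
17+3
17+1+1+1
15+5
15+3+1+1
15+1+1+1+1+1
13+7
13+5+1+1
13+3+3+1
13+3+1+1+1+1
13+1+1+1+1+1+1+1
11+9
…and 52 more, for 64 total.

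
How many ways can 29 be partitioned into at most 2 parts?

They are:
29
28, 1
27, 2
26, 3
25, 4
24, 5
23, 6
22, 7
21, 8
20, 9
19, 10
18, 11
17, 12
16, 13
15, 14
That's 15 in total.

15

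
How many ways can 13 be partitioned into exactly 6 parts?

14

Enumerating:
8 + 1 + 1 + 1 + 1 + 1
7 + 2 + 1 + 1 + 1 + 1
6 + 3 + 1 + 1 + 1 + 1
6 + 2 + 2 + 1 + 1 + 1
5 + 4 + 1 + 1 + 1 + 1
5 + 3 + 2 + 1 + 1 + 1
5 + 2 + 2 + 2 + 1 + 1
4 + 4 + 2 + 1 + 1 + 1
4 + 3 + 3 + 1 + 1 + 1
4 + 3 + 2 + 2 + 1 + 1
4 + 2 + 2 + 2 + 2 + 1
3 + 3 + 3 + 2 + 1 + 1
3 + 3 + 2 + 2 + 2 + 1
3 + 2 + 2 + 2 + 2 + 2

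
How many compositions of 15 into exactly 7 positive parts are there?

By stars and bars with positive parts, the count is C(14,6) = 3003.

3003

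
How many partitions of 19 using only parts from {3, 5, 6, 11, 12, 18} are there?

Enumerating:
11 + 5 + 3
6 + 5 + 5 + 3
5 + 5 + 3 + 3 + 3
Counting gives 3.

3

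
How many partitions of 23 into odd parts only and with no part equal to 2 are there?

Direct enumeration gives 104 partitions.

104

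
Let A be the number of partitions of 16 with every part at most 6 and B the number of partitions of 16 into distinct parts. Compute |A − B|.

Partitions of 16 with every part at most 6: 136.
Partitions of 16 into distinct parts: 32.
|136 − 32| = 104.

104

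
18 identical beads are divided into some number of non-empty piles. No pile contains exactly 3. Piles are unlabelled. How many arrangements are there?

209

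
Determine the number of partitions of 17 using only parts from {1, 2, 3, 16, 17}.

35

A partial list (first 12 by largest part):
17
16, 1
3, 3, 3, 3, 3, 2
3, 3, 3, 3, 3, 1, 1
3, 3, 3, 3, 2, 2, 1
3, 3, 3, 3, 2, 1, 1, 1
3, 3, 3, 3, 1, 1, 1, 1, 1
3, 3, 3, 2, 2, 2, 2
3, 3, 3, 2, 2, 2, 1, 1
3, 3, 3, 2, 2, 1, 1, 1, 1
3, 3, 3, 2, 1, 1, 1, 1, 1, 1
3, 3, 3, 1, 1, 1, 1, 1, 1, 1, 1
…and 23 more, for 35 total.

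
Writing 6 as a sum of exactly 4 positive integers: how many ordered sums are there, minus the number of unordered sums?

Ordered (compositions into 4 parts): C(5,3) = 10.
Unordered (partitions into 4 parts): 2.
Difference: 10 − 2 = 8.

8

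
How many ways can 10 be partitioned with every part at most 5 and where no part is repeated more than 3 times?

18

The partitions of 10 that satisfy the conditions:
5, 5
5, 4, 1
5, 3, 2
5, 3, 1, 1
5, 2, 2, 1
5, 2, 1, 1, 1
4, 4, 2
4, 4, 1, 1
4, 3, 3
4, 3, 2, 1
4, 3, 1, 1, 1
4, 2, 2, 2
4, 2, 2, 1, 1
3, 3, 3, 1
3, 3, 2, 2
3, 3, 2, 1, 1
3, 2, 2, 2, 1
3, 2, 2, 1, 1, 1
That's 18 in total.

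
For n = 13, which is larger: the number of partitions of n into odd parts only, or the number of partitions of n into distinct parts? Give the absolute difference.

0

Partitions of 13 into odd parts only: 18.
Partitions of 13 into distinct parts: 18.
|18 − 18| = 0.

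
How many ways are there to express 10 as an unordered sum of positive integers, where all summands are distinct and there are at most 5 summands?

They are:
10
9 + 1
8 + 2
7 + 3
7 + 2 + 1
6 + 4
6 + 3 + 1
5 + 4 + 1
5 + 3 + 2
4 + 3 + 2 + 1
Counting gives 10.

10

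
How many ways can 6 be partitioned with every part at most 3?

Enumerating:
3+3
3+2+1
3+1+1+1
2+2+2
2+2+1+1
2+1+1+1+1
1+1+1+1+1+1

7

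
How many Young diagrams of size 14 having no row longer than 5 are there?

70

A partial list (first 12 by largest part):
5 + 5 + 4
5 + 5 + 3 + 1
5 + 5 + 2 + 2
5 + 5 + 2 + 1 + 1
5 + 5 + 1 + 1 + 1 + 1
5 + 4 + 4 + 1
5 + 4 + 3 + 2
5 + 4 + 3 + 1 + 1
5 + 4 + 2 + 2 + 1
5 + 4 + 2 + 1 + 1 + 1
5 + 4 + 1 + 1 + 1 + 1 + 1
5 + 3 + 3 + 3
…and 58 more, for 70 total.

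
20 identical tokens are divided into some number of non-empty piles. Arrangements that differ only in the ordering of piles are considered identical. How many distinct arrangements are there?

Systematic enumeration (by largest part, then next-largest, …) yields 627.

627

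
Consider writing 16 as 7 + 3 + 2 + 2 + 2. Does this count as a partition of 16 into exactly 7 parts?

No

The parts sum to 16, and the condition 'there are exactly 7 summands' is violated.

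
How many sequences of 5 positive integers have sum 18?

Equivalently, choose which 4 of the 17 gaps become plus signs: C(17,4) = 2380.

2380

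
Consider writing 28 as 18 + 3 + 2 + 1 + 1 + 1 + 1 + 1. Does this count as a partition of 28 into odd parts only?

The parts sum to 28, and the condition 'every summand is odd' is violated.

No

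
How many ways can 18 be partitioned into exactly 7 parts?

A partial list (first 12 by largest part):
1 + 1 + 1 + 1 + 1 + 1 + 12
1 + 1 + 1 + 1 + 1 + 2 + 11
1 + 1 + 1 + 1 + 1 + 3 + 10
1 + 1 + 1 + 1 + 2 + 2 + 10
1 + 1 + 1 + 1 + 1 + 4 + 9
1 + 1 + 1 + 1 + 2 + 3 + 9
1 + 1 + 1 + 2 + 2 + 2 + 9
1 + 1 + 1 + 1 + 1 + 5 + 8
1 + 1 + 1 + 1 + 2 + 4 + 8
1 + 1 + 1 + 1 + 3 + 3 + 8
1 + 1 + 1 + 2 + 2 + 3 + 8
1 + 1 + 2 + 2 + 2 + 2 + 8
…and 37 more, for 49 total.

49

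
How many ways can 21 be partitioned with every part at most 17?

Counting exhaustively, 785 partitions satisfy the conditions.

785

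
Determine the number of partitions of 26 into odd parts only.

165

Direct enumeration gives 165 partitions.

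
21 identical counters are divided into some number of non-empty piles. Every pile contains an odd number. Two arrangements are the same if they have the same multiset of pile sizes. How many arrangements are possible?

76

A full systematic count gives 76.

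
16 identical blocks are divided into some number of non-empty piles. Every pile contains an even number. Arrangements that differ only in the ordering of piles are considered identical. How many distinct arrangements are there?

The partitions of 16 that satisfy the conditions:
16
2,14
4,12
2,2,12
6,10
2,4,10
2,2,2,10
8,8
2,6,8
4,4,8
2,2,4,8
2,2,2,2,8
4,6,6
2,2,6,6
2,4,4,6
2,2,2,4,6
2,2,2,2,2,6
4,4,4,4
2,2,4,4,4
2,2,2,2,4,4
2,2,2,2,2,2,4
2,2,2,2,2,2,2,2
That's 22 in total.

22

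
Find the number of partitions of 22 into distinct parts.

Direct enumeration gives 89 partitions.

89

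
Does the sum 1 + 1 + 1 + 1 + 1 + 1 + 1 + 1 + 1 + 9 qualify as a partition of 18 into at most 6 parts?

No

The parts sum to 18, and the condition 'there are at most 6 summands' is violated.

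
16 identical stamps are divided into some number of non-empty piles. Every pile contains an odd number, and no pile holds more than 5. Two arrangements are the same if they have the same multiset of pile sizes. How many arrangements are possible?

14

The partitions of 16 that satisfy the conditions:
5 + 5 + 5 + 1
5 + 5 + 3 + 3
5 + 5 + 3 + 1 + 1 + 1
5 + 5 + 1 + 1 + 1 + 1 + 1 + 1
5 + 3 + 3 + 3 + 1 + 1
5 + 3 + 3 + 1 + 1 + 1 + 1 + 1
5 + 3 + 1 + 1 + 1 + 1 + 1 + 1 + 1 + 1
5 + 1 + 1 + 1 + 1 + 1 + 1 + 1 + 1 + 1 + 1 + 1
3 + 3 + 3 + 3 + 3 + 1
3 + 3 + 3 + 3 + 1 + 1 + 1 + 1
3 + 3 + 3 + 1 + 1 + 1 + 1 + 1 + 1 + 1
3 + 3 + 1 + 1 + 1 + 1 + 1 + 1 + 1 + 1 + 1 + 1
3 + 1 + 1 + 1 + 1 + 1 + 1 + 1 + 1 + 1 + 1 + 1 + 1 + 1
1 + 1 + 1 + 1 + 1 + 1 + 1 + 1 + 1 + 1 + 1 + 1 + 1 + 1 + 1 + 1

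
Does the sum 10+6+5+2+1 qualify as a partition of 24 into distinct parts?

Yes

The parts sum to 24, and the condition 'all summands are distinct' holds.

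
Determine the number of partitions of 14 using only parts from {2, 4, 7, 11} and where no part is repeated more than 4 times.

3

The partitions of 14 that satisfy the conditions:
7 + 7
4 + 4 + 4 + 2
4 + 4 + 2 + 2 + 2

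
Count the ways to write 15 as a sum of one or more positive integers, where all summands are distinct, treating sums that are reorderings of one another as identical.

27

A partial list (first 12 by largest part):
15
14, 1
13, 2
12, 3
12, 2, 1
11, 4
11, 3, 1
10, 5
10, 4, 1
10, 3, 2
9, 6
9, 5, 1
…and 15 more, for 27 total.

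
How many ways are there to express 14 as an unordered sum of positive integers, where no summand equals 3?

79

Direct enumeration gives 79 partitions.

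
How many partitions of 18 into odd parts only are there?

There are too many to list fully; the first 12 (by largest part) are:
17 + 1
15 + 3
15 + 1 + 1 + 1
13 + 5
13 + 3 + 1 + 1
13 + 1 + 1 + 1 + 1 + 1
11 + 7
11 + 5 + 1 + 1
11 + 3 + 3 + 1
11 + 3 + 1 + 1 + 1 + 1
11 + 1 + 1 + 1 + 1 + 1 + 1 + 1
9 + 9
…and 34 more, for 46 total.

46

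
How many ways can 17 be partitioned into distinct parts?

There are too many to list fully; the first 12 (by largest part) are:
17
16+1
15+2
14+3
14+2+1
13+4
13+3+1
12+5
12+4+1
12+3+2
11+6
11+5+1
…and 26 more, for 38 total.

38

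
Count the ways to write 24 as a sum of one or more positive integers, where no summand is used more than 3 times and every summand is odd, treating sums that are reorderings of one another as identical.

A partial list (first 12 by largest part):
1+23
3+21
1+1+1+21
5+19
1+1+3+19
7+17
1+1+5+17
1+3+3+17
9+15
1+1+7+15
1+3+5+15
3+3+3+15
…and 36 more, for 48 total.

48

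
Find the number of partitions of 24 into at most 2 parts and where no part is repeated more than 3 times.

The partitions of 24 that satisfy the conditions:
24
23,1
22,2
21,3
20,4
19,5
18,6
17,7
16,8
15,9
14,10
13,11
12,12
Counting gives 13.

13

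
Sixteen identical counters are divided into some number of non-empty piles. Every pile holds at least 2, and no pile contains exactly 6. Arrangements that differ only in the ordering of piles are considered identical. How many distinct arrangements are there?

43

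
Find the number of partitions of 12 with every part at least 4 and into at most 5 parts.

5

They are:
12
8+4
7+5
6+6
4+4+4
That's 5 in total.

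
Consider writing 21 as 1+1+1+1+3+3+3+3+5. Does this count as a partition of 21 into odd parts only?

The parts sum to 21, and the condition 'every summand is odd' holds.

Yes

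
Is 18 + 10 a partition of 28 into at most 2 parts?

The parts sum to 28, and the condition 'there are at most 2 summands' holds.

Yes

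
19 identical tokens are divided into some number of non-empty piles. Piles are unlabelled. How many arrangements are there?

A full systematic count gives 490.

490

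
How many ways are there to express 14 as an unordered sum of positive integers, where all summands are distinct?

22

Listing the qualifying partitions of 14:
14
13 + 1
12 + 2
11 + 3
11 + 2 + 1
10 + 4
10 + 3 + 1
9 + 5
9 + 4 + 1
9 + 3 + 2
8 + 6
8 + 5 + 1
8 + 4 + 2
8 + 3 + 2 + 1
7 + 6 + 1
7 + 5 + 2
7 + 4 + 3
7 + 4 + 2 + 1
6 + 5 + 3
6 + 5 + 2 + 1
6 + 4 + 3 + 1
5 + 4 + 3 + 2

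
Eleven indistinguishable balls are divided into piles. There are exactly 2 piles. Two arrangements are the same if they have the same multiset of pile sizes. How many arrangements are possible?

Enumerating:
10,1
9,2
8,3
7,4
6,5
That's 5 in total.

5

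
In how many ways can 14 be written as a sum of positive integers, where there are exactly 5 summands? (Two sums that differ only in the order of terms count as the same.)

Enumerating:
10,1,1,1,1
9,2,1,1,1
8,3,1,1,1
8,2,2,1,1
7,4,1,1,1
7,3,2,1,1
7,2,2,2,1
6,5,1,1,1
6,4,2,1,1
6,3,3,1,1
6,3,2,2,1
6,2,2,2,2
5,5,2,1,1
5,4,3,1,1
5,4,2,2,1
5,3,3,2,1
5,3,2,2,2
4,4,4,1,1
4,4,3,2,1
4,4,2,2,2
4,3,3,3,1
4,3,3,2,2
3,3,3,3,2
That's 23 in total.

23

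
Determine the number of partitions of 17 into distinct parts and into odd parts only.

Listing the qualifying partitions of 17:
17
1,3,13
1,5,11
1,7,9
3,5,9
Counting gives 5.

5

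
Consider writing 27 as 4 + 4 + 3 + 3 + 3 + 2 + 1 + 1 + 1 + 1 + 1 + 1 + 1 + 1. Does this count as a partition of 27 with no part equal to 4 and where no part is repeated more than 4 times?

No

The parts sum to 27, and the condition 'no summand equals 4' is violated.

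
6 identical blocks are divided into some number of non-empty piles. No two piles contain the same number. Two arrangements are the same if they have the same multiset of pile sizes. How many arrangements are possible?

4

The partitions of 6 that satisfy the conditions:
6
5, 1
4, 2
3, 2, 1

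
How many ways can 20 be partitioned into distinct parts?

64

There are too many to list fully; the first 12 (by largest part) are:
20
19 + 1
18 + 2
17 + 3
17 + 2 + 1
16 + 4
16 + 3 + 1
15 + 5
15 + 4 + 1
15 + 3 + 2
14 + 6
14 + 5 + 1
…and 52 more, for 64 total.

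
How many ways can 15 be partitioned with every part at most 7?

Counting exhaustively, 131 partitions satisfy the conditions.

131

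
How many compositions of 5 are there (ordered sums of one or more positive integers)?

Each of the 4 gaps between 5 units is either a break or not: 2^4 = 16.

16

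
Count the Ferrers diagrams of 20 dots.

Enumerating by decreasing first part gives 627 partitions in all.

627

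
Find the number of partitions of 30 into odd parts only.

296

Direct enumeration gives 296 partitions.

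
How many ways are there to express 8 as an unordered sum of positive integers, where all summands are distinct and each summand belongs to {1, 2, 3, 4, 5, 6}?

4

They are:
2, 6
3, 5
1, 2, 5
1, 3, 4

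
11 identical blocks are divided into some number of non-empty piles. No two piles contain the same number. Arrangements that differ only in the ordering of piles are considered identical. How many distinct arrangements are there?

12

Listing the qualifying partitions of 11:
11
10+1
9+2
8+3
8+2+1
7+4
7+3+1
6+5
6+4+1
6+3+2
5+4+2
5+3+2+1
Counting gives 12.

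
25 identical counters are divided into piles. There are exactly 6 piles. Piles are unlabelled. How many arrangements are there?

235

A full systematic count gives 235.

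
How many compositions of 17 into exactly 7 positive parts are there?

8008

By stars and bars with positive parts, the count is C(16,6) = 8008.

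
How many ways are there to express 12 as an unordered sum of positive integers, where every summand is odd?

Enumerating:
11, 1
9, 3
9, 1, 1, 1
7, 5
7, 3, 1, 1
7, 1, 1, 1, 1, 1
5, 5, 1, 1
5, 3, 3, 1
5, 3, 1, 1, 1, 1
5, 1, 1, 1, 1, 1, 1, 1
3, 3, 3, 3
3, 3, 3, 1, 1, 1
3, 3, 1, 1, 1, 1, 1, 1
3, 1, 1, 1, 1, 1, 1, 1, 1, 1
1, 1, 1, 1, 1, 1, 1, 1, 1, 1, 1, 1
Counting gives 15.

15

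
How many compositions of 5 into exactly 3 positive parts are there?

Equivalently, choose which 2 of the 4 gaps become plus signs: C(4,2) = 6.

6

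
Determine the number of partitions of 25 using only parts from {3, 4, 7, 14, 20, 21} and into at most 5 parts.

5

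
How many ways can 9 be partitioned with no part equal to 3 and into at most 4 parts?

11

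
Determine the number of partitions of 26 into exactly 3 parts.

A partial list (first 12 by largest part):
24+1+1
23+2+1
22+3+1
22+2+2
21+4+1
21+3+2
20+5+1
20+4+2
20+3+3
19+6+1
19+5+2
19+4+3
…and 44 more, for 56 total.

56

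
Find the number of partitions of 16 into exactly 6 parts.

There are too many to list fully; the first 12 (by largest part) are:
11+1+1+1+1+1
10+2+1+1+1+1
9+3+1+1+1+1
9+2+2+1+1+1
8+4+1+1+1+1
8+3+2+1+1+1
8+2+2+2+1+1
7+5+1+1+1+1
7+4+2+1+1+1
7+3+3+1+1+1
7+3+2+2+1+1
7+2+2+2+2+1
…and 23 more, for 35 total.

35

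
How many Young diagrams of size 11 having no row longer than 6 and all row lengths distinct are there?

Enumerating:
5+6
1+4+6
2+3+6
2+4+5
1+2+3+5

5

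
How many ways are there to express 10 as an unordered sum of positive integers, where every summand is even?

They are:
10
8, 2
6, 4
6, 2, 2
4, 4, 2
4, 2, 2, 2
2, 2, 2, 2, 2
Counting gives 7.

7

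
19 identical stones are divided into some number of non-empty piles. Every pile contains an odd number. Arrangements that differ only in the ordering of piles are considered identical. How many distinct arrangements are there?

A partial list (first 12 by largest part):
19
17 + 1 + 1
15 + 3 + 1
15 + 1 + 1 + 1 + 1
13 + 5 + 1
13 + 3 + 3
13 + 3 + 1 + 1 + 1
13 + 1 + 1 + 1 + 1 + 1 + 1
11 + 7 + 1
11 + 5 + 3
11 + 5 + 1 + 1 + 1
11 + 3 + 3 + 1 + 1
…and 42 more, for 54 total.

54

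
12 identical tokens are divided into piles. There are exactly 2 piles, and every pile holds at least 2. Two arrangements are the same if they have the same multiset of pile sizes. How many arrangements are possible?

5

They are:
10,2
9,3
8,4
7,5
6,6
That's 5 in total.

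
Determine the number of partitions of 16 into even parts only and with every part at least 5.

The partitions of 16 that satisfy the conditions:
16
10 + 6
8 + 8

3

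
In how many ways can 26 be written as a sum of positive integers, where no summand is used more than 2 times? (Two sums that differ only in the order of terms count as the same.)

There are 617 such partitions.

617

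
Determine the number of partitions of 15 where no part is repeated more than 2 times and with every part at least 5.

4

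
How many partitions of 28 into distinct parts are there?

Systematic enumeration (by largest part, then next-largest, …) yields 222.

222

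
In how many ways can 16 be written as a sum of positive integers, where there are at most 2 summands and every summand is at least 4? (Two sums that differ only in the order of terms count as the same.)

6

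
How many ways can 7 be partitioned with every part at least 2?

4

They are:
7
2+5
3+4
2+2+3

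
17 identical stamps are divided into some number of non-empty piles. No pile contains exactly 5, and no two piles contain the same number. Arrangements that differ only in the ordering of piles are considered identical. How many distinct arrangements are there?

27

A partial list (first 12 by largest part):
17
1+16
2+15
3+14
1+2+14
4+13
1+3+13
1+4+12
2+3+12
6+11
2+4+11
1+2+3+11
…and 15 more, for 27 total.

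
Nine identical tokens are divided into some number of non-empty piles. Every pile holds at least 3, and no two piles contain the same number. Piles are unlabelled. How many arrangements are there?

3

The partitions of 9 that satisfy the conditions:
9
6,3
5,4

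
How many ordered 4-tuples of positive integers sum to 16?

455

A composition of 16 into 4 positive parts is chosen by placing 3 dividers among the 15 gaps between 16 units: C(15,3) = 455.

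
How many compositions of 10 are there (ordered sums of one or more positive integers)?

The number of compositions of n is 2^(n−1); here 2^9 = 512.

512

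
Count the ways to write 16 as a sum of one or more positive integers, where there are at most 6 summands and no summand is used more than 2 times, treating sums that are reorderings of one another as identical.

Systematic enumeration (by largest part, then next-largest, …) yields 88.

88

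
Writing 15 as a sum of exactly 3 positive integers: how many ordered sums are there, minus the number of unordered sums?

72

Ordered (compositions into 3 parts): C(14,2) = 91.
Partitions of 15 into exactly 3 parts: 19.
Difference: 91 − 19 = 72.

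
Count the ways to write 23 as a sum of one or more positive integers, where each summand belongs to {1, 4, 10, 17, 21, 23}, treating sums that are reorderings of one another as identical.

15

They are:
23
1 + 1 + 21
1 + 1 + 4 + 17
1 + 1 + 1 + 1 + 1 + 1 + 17
1 + 1 + 1 + 10 + 10
1 + 4 + 4 + 4 + 10
1 + 1 + 1 + 1 + 1 + 4 + 4 + 10
1 + 1 + 1 + 1 + 1 + 1 + 1 + 1 + 1 + 4 + 10
1 + 1 + 1 + 1 + 1 + 1 + 1 + 1 + 1 + 1 + 1 + 1 + 1 + 10
1 + 1 + 1 + 4 + 4 + 4 + 4 + 4
1 + 1 + 1 + 1 + 1 + 1 + 1 + 4 + 4 + 4 + 4
1 + 1 + 1 + 1 + 1 + 1 + 1 + 1 + 1 + 1 + 1 + 4 + 4 + 4
1 + 1 + 1 + 1 + 1 + 1 + 1 + 1 + 1 + 1 + 1 + 1 + 1 + 1 + 1 + 4 + 4
1 + 1 + 1 + 1 + 1 + 1 + 1 + 1 + 1 + 1 + 1 + 1 + 1 + 1 + 1 + 1 + 1 + 1 + 1 + 4
1 + 1 + 1 + 1 + 1 + 1 + 1 + 1 + 1 + 1 + 1 + 1 + 1 + 1 + 1 + 1 + 1 + 1 + 1 + 1 + 1 + 1 + 1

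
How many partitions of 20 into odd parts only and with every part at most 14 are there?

58

There are too many to list fully; the first 12 (by largest part) are:
13,7
13,5,1,1
13,3,3,1
13,3,1,1,1,1
13,1,1,1,1,1,1,1
11,9
11,7,1,1
11,5,3,1
11,5,1,1,1,1
11,3,3,3
11,3,3,1,1,1
11,3,1,1,1,1,1,1
…and 46 more, for 58 total.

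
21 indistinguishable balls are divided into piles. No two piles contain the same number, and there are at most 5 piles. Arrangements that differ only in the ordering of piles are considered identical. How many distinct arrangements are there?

A full systematic count gives 75.

75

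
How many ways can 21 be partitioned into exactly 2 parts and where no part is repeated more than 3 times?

They are:
20 + 1
19 + 2
18 + 3
17 + 4
16 + 5
15 + 6
14 + 7
13 + 8
12 + 9
11 + 10

10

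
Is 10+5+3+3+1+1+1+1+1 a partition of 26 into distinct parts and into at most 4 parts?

The parts sum to 26, and the condition 'all summands are distinct' is violated.

No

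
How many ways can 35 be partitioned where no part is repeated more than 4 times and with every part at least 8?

There are too many to list fully; the first 12 (by largest part) are:
35
8 + 27
9 + 26
10 + 25
11 + 24
12 + 23
13 + 22
14 + 21
15 + 20
16 + 19
8 + 8 + 19
17 + 18
…and 18 more, for 30 total.

30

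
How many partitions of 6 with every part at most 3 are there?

7

The partitions of 6 that satisfy the conditions:
3+3
3+2+1
3+1+1+1
2+2+2
2+2+1+1
2+1+1+1+1
1+1+1+1+1+1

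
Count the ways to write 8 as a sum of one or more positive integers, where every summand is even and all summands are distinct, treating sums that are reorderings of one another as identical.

2

They are:
8
6 + 2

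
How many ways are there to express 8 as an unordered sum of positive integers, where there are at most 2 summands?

5

Listing the qualifying partitions of 8:
8
7, 1
6, 2
5, 3
4, 4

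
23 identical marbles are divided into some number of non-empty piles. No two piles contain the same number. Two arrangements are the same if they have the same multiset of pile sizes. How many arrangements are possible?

A full systematic count gives 104.

104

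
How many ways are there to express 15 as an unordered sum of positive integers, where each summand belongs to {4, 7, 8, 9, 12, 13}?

The partitions of 15 that satisfy the conditions:
8 + 7
7 + 4 + 4
Counting gives 2.

2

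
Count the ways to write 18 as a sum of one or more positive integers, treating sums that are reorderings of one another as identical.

Enumerating by decreasing first part gives 385 partitions in all.

385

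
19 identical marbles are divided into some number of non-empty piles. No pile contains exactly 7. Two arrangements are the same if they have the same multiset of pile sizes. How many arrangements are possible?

413

There are 413 such partitions.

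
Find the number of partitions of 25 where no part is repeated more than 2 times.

A full systematic count gives 513.

513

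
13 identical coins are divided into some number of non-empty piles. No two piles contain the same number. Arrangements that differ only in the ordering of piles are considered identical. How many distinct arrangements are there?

The partitions of 13 that satisfy the conditions:
13
12, 1
11, 2
10, 3
10, 2, 1
9, 4
9, 3, 1
8, 5
8, 4, 1
8, 3, 2
7, 6
7, 5, 1
7, 4, 2
7, 3, 2, 1
6, 5, 2
6, 4, 3
6, 4, 2, 1
5, 4, 3, 1

18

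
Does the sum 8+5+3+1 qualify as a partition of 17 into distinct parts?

Yes

The parts sum to 17, and the condition 'all summands are distinct' holds.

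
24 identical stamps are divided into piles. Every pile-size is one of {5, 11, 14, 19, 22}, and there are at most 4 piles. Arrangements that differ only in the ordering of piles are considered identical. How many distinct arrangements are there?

They are:
19,5
14,5,5

2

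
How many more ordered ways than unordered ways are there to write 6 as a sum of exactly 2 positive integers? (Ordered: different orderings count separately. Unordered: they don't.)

2

Compositions: C(5,1) = 5.
Unordered (partitions into 2 parts): 3.
Difference: 5 − 3 = 2.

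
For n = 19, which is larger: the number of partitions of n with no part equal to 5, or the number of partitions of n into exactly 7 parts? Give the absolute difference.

Partitions of 19 with no part equal to 5: 355.
Partitions of 19 into exactly 7 parts: 65.
|355 − 65| = 290.

290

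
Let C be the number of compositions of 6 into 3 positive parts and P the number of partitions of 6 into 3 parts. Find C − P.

7

Compositions: C(5,2) = 10.
Unordered (partitions into 3 parts): 3.
Difference: 10 − 3 = 7.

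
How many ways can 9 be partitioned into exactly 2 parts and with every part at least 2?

3

Enumerating:
7 + 2
6 + 3
5 + 4
Counting gives 3.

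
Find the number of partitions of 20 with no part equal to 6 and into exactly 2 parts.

Listing the qualifying partitions of 20:
19+1
18+2
17+3
16+4
15+5
13+7
12+8
11+9
10+10
Counting gives 9.

9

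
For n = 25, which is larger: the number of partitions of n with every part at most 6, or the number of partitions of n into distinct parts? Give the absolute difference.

Partitions of 25 with every part at most 6: 612.
Partitions of 25 into distinct parts: 142.
|612 − 142| = 470.

470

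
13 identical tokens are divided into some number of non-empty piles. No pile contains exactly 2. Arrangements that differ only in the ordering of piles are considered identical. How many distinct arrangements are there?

45

There are too many to list fully; the first 12 (by largest part) are:
13
1 + 12
1 + 1 + 11
3 + 10
1 + 1 + 1 + 10
4 + 9
1 + 3 + 9
1 + 1 + 1 + 1 + 9
5 + 8
1 + 4 + 8
1 + 1 + 3 + 8
1 + 1 + 1 + 1 + 1 + 8
…and 33 more, for 45 total.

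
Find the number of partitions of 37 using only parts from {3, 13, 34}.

Enumerating:
34+3
13+3+3+3+3+3+3+3+3

2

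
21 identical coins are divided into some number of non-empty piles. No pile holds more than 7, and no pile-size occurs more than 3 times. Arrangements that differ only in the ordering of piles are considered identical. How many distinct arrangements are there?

Counting exhaustively, 154 partitions satisfy the conditions.

154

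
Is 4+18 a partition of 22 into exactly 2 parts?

The parts sum to 22, and the condition 'there are exactly 2 summands' holds.

Yes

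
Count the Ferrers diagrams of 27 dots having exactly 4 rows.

There are 150 such partitions.

150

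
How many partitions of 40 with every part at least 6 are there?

167

Enumerating by decreasing first part gives 167 partitions in all.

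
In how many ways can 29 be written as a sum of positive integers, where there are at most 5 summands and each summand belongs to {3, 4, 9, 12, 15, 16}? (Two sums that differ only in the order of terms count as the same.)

5

They are:
16+9+4
16+4+3+3+3
15+4+4+3+3
12+9+4+4
9+9+4+4+3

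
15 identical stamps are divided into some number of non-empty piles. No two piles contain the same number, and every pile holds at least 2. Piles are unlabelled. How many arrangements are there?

15

The partitions of 15 that satisfy the conditions:
15
13,2
12,3
11,4
10,5
10,3,2
9,6
9,4,2
8,7
8,5,2
8,4,3
7,6,2
7,5,3
6,5,4
6,4,3,2
Counting gives 15.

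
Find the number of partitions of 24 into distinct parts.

Enumerating by decreasing first part gives 122 partitions in all.

122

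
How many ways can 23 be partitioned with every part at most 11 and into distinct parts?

49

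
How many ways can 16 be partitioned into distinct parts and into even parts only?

Enumerating:
16
2 + 14
4 + 12
6 + 10
2 + 4 + 10
2 + 6 + 8

6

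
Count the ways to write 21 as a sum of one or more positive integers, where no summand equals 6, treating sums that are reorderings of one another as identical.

616

A full systematic count gives 616.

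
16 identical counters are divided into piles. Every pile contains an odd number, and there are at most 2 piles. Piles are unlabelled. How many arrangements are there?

The partitions of 16 that satisfy the conditions:
15+1
13+3
11+5
9+7
Counting gives 4.

4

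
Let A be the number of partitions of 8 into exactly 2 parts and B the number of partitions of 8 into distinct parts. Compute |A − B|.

Partitions of 8 into exactly 2 parts: 4.
Partitions of 8 into distinct parts: 6.
|4 − 6| = 2.

2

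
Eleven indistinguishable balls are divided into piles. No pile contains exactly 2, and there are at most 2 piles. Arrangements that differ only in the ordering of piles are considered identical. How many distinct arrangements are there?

Enumerating:
11
1+10
3+8
4+7
5+6
Counting gives 5.

5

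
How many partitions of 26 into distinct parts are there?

165

Enumerating by decreasing first part gives 165 partitions in all.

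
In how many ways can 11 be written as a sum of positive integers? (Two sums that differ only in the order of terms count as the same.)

56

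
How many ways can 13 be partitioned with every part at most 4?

A partial list (first 12 by largest part):
4, 4, 4, 1
4, 4, 3, 2
4, 4, 3, 1, 1
4, 4, 2, 2, 1
4, 4, 2, 1, 1, 1
4, 4, 1, 1, 1, 1, 1
4, 3, 3, 3
4, 3, 3, 2, 1
4, 3, 3, 1, 1, 1
4, 3, 2, 2, 2
4, 3, 2, 2, 1, 1
4, 3, 2, 1, 1, 1, 1
…and 27 more, for 39 total.

39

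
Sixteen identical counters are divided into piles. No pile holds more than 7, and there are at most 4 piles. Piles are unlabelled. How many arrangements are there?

23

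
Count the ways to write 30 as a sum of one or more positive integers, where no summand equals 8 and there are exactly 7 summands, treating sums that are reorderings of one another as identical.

482

Counting exhaustively, 482 partitions satisfy the conditions.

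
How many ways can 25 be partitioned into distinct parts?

142

There are 142 such partitions.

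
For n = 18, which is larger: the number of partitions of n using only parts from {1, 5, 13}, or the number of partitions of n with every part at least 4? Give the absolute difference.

Partitions of 18 using only parts from {1, 5, 13}: 6.
Partitions of 18 with every part at least 4: 16.
|6 − 16| = 10.

10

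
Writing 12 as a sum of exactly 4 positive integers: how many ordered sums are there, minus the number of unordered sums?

150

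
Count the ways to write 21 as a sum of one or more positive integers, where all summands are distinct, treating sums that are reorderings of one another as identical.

76

A full systematic count gives 76.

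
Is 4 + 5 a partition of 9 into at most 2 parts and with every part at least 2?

Yes

The parts sum to 9, and the condition 'there are at most 2 summands' holds; the condition 'every summand is at least 2' holds.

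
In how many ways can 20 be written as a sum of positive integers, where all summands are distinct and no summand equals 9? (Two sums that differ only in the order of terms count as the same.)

53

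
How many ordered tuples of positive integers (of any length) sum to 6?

Each of the 5 gaps between 6 units is either a break or not: 2^5 = 32.

32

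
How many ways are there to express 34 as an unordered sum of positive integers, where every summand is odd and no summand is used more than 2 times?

Enumerating by decreasing first part gives 91 partitions in all.

91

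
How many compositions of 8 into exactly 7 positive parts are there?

7

Place 6 bars in the 7 internal gaps of a row of 8 dots: C(7,6) = 7.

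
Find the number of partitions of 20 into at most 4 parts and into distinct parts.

57

There are too many to list fully; the first 12 (by largest part) are:
20
19, 1
18, 2
17, 3
17, 2, 1
16, 4
16, 3, 1
15, 5
15, 4, 1
15, 3, 2
14, 6
14, 5, 1
…and 45 more, for 57 total.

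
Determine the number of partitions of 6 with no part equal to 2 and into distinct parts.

2

Listing the qualifying partitions of 6:
6
5 + 1
Counting gives 2.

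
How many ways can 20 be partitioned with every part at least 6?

8

They are:
20
14+6
13+7
12+8
11+9
10+10
8+6+6
7+7+6
Counting gives 8.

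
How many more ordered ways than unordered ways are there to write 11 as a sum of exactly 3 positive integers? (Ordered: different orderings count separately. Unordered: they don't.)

Ordered (compositions into 3 parts): C(10,2) = 45.
Unordered (partitions into 3 parts): 10.
Difference: 45 − 10 = 35.

35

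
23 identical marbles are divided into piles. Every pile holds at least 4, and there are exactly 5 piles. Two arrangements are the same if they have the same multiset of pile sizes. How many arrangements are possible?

The partitions of 23 that satisfy the conditions:
7+4+4+4+4
6+5+4+4+4
5+5+5+4+4
That's 3 in total.

3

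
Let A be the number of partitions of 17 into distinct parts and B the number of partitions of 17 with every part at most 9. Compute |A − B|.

214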